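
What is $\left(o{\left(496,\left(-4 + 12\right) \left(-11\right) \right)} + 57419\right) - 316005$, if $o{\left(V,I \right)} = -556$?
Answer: $-259142$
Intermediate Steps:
$\left(o{\left(496,\left(-4 + 12\right) \left(-11\right) \right)} + 57419\right) - 316005 = \left(-556 + 57419\right) - 316005 = 56863 - 316005 = -259142$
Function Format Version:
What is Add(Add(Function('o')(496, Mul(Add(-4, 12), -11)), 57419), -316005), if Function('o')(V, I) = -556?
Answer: -259142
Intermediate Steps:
Add(Add(Function('o')(496, Mul(Add(-4, 12), -11)), 57419), -316005) = Add(Add(-556, 57419), -316005) = Add(56863, -316005) = -259142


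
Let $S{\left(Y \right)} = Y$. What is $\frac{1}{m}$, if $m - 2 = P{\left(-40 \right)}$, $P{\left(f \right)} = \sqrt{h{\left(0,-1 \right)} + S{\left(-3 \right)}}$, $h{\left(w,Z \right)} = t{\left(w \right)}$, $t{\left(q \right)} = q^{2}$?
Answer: $\frac{2}{7} - \frac{i \sqrt{3}}{7} \approx 0.28571 - 0.24744 i$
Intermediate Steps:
$h{\left(w,Z \right)} = w^{2}$
$P{\left(f \right)} = i \sqrt{3}$ ($P{\left(f \right)} = \sqrt{0^{2} - 3} = \sqrt{0 - 3} = \sqrt{-3} = i \sqrt{3}$)
$m = 2 + i \sqrt{3} \approx 2.0 + 1.732 i$
$\frac{1}{m} = \frac{1}{2 + i \sqrt{3}}$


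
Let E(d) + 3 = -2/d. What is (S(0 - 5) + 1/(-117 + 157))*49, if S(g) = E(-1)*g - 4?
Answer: 2009/40 ≈ 50.225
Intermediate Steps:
E(d) = -3 - 2/d
S(g) = -4 - g (S(g) = (-3 - 2/(-1))*g - 4 = (-3 - 2*(-1))*g - 4 = (-3 + 2)*g - 4 = -g - 4 = -4 - g)
(S(0 - 5) + 1/(-117 + 157))*49 = ((-4 - (0 - 5)) + 1/(-117 + 157))*49 = ((-4 - 1*(-5)) + 1/40)*49 = ((-4 + 5) + 1/40)*49 = (1 + 1/40)*49 = (41/40)*49 = 2009/40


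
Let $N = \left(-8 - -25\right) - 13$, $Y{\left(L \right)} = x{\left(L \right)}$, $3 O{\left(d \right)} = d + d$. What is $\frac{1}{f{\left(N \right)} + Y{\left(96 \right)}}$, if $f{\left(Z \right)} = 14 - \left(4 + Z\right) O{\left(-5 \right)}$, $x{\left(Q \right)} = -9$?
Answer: $\frac{3}{95} \approx 0.031579$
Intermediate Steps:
$O{\left(d \right)} = \frac{2 d}{3}$ ($O{\left(d \right)} = \frac{d + d}{3} = \frac{2 d}{3}$)
$Y{\left(L \right)} = -9$
$N = 4$ ($N = \left(-8 + 25\right) - 13 = 17 - 13 = 4$)
$f{\left(Z \right)} = \frac{82}{3} + \frac{10 Z}{3}$ ($f{\left(Z \right)} = 14 - \left(4 + Z\right) \frac{2}{3} \left(-5\right) = 14 - \left(4 + Z\right) \left(- \frac{10}{3}\right) = 14 - \left(- \frac{40}{3} - \frac{10 Z}{3}\right) = 14 + \left(\frac{40}{3} + \frac{10 Z}{3}\right) = \frac{82}{3} + \frac{10 Z}{3}$)
$\frac{1}{f{\left(N \right)} + Y{\left(96 \right)}} = \frac{1}{\left(\frac{82}{3} + \frac{10}{3} \cdot 4\right) - 9} = \frac{1}{\left(\frac{82}{3} + \frac{40}{3}\right) - 9} = \frac{1}{\frac{122}{3} - 9} = \frac{1}{\frac{95}{3}} = \frac{3}{95}$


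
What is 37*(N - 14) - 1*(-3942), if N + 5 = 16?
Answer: 3831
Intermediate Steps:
N = 11 (N = -5 + 16 = 11)
37*(N - 14) - 1*(-3942) = 37*(11 - 14) - 1*(-3942) = 37*(-3) + 3942 = -111 + 3942 = 3831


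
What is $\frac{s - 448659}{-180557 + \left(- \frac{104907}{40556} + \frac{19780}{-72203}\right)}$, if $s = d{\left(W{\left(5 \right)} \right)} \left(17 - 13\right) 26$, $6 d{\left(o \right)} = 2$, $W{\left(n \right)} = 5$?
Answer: $\frac{3941072622689764}{1586181289707831} \approx 2.4846$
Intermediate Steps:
$d{\left(o \right)} = \frac{1}{3}$ ($d{\left(o \right)} = \frac{1}{6} \cdot 2 = \frac{1}{3}$)
$s = \frac{104}{3}$ ($s = \frac{17 - 13}{3} \cdot 26 = \frac{1}{3} \cdot 4 \cdot 26 = \frac{4}{3} \cdot 26 = \frac{104}{3} \approx 34.667$)
$\frac{s - 448659}{-180557 + \left(- \frac{104907}{40556} + \frac{19780}{-72203}\right)} = \frac{\frac{104}{3} - 448659}{-180557 + \left(- \frac{104907}{40556} + \frac{19780}{-72203}\right)} = - \frac{1345873}{3 \left(-180557 + \left(\left(-104907\right) \frac{1}{40556} + 19780 \left(- \frac{1}{72203}\right)\right)\right)} = - \frac{1345873}{3 \left(-180557 - \frac{8376797801}{2928264868}\right)} = - \frac{1345873}{3 \left(- \frac{528727096569277}{2928264868}\right)} = \left(- \frac{1345873}{3}\right) \left(- \frac{2928264868}{528727096569277}\right) = \frac{3941072622689764}{1586181289707831}$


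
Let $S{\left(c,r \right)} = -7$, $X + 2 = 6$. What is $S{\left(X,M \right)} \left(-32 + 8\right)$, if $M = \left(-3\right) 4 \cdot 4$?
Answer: $168$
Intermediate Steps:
$X = 4$ ($X = -2 + 6 = 4$)
$M = -48$ ($M = \left(-12\right) 4 = -48$)
$S{\left(X,M \right)} \left(-32 + 8\right) = - 7 \left(-32 + 8\right) = \left(-7\right) \left(-24\right) = 168$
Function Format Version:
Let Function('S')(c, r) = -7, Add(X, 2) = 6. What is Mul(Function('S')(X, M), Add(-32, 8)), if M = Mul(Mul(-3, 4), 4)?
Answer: 168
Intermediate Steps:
X = 4 (X = Add(-2, 6) = 4)
M = -48 (M = Mul(-12, 4) = -48)
Mul(Function('S')(X, M), Add(-32, 8)) = Mul(-7, Add(-32, 8)) = Mul(-7, -24) = 168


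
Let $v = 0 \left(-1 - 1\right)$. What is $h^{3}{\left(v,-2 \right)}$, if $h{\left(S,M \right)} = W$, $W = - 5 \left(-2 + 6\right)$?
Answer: $-8000$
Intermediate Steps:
$v = 0$ ($v = 0 \left(-2\right) = 0$)
$W = -20$ ($W = \left(-5\right) 4 = -20$)
$h{\left(S,M \right)} = -20$
$h^{3}{\left(v,-2 \right)} = \left(-20\right)^{3} = -8000$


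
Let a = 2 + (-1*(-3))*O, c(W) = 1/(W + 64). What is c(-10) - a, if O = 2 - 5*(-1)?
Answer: -1241/54 ≈ -22.981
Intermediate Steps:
c(W) = 1/(64 + W)
O = 7 (O = 2 + 5 = 7)
a = 23 (a = 2 - 1*(-3)*7 = 2 + 3*7 = 2 + 21 = 23)
c(-10) - a = 1/(64 - 10) - 1*23 = 1/54 - 23 = -1241/54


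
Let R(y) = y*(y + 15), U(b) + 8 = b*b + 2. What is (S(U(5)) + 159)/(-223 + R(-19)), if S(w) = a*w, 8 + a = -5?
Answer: 88/147 ≈ 0.59864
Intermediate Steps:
a = -13 (a = -8 - 5 = -13)
U(b) = -6 + b**2 (U(b) = -8 + (b*b + 2) = -8 + (b**2 + 2) = -8 + (2 + b**2) = -6 + b**2)
S(w) = -13*w
R(y) = y*(15 + y)
(S(U(5)) + 159)/(-223 + R(-19)) = (-13*(-6 + 5**2) + 159)/(-223 - 19*(15 - 19)) = (-13*(-6 + 25) + 159)/(-223 - 19*(-4)) = (-13*19 + 159)/(-223 + 76) = (-247 + 159)/(-147) = -88*(-1/147) = 88/147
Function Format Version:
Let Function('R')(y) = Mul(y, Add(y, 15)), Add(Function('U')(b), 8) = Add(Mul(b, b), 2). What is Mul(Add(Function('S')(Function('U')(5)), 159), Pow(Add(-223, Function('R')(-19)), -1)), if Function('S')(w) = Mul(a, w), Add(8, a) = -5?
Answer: Rational(88, 147) ≈ 0.59864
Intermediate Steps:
a = -13 (a = Add(-8, -5) = -13)
Function('U')(b) = Add(-6, Pow(b, 2)) (Function('U')(b) = Add(-8, Add(Mul(b, b), 2)) = Add(-8, Add(Pow(b, 2), 2)) = Add(-8, Add(2, Pow(b, 2))) = Add(-6, Pow(b, 2)))
Function('S')(w) = Mul(-13, w)
Function('R')(y) = Mul(y, Add(15, y))
Mul(Add(Function('S')(Function('U')(5)), 159), Pow(Add(-223, Function('R')(-19)), -1)) = Mul(Add(Mul(-13, Add(-6, Pow(5, 2))), 159), Pow(Add(-223, Mul(-19, Add(15, -19))), -1)) = Mul(Add(Mul(-13, Add(-6, 25)), 159), Pow(Add(-223, Mul(-19, -4)), -1)) = Mul(Add(Mul(-13, 19), 159), Pow(Add(-223, 76), -1)) = Mul(Add(-247, 159), Pow(-147, -1)) = Mul(-88, Rational(-1, 147)) = Rational(88, 147)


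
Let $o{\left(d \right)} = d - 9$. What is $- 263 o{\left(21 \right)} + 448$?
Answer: $-2708$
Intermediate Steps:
$o{\left(d \right)} = -9 + d$ ($o{\left(d \right)} = d - 9 = -9 + d$)
$- 263 o{\left(21 \right)} + 448 = - 263 \left(-9 + 21\right) + 448 = \left(-263\right) 12 + 448 = -3156 + 448 = -2708$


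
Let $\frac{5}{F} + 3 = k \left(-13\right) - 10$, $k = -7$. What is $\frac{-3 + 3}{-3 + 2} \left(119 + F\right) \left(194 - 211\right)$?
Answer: $0$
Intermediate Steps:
$F = \frac{5}{78}$ ($F = \frac{5}{-3 - -81} = \frac{5}{-3 + \left(91 - 10\right)} = \frac{5}{-3 + 81} = \frac{5}{78} \approx 0.064103$)
$\frac{-3 + 3}{-3 + 2} \left(119 + F\right) \left(194 - 211\right) = \frac{-3 + 3}{-3 + 2} \left(119 + \frac{5}{78}\right) \left(194 - 211\right) = \frac{0}{-1} \cdot \frac{9287}{78} \left(-17\right) = 0 \left(-1\right) \left(- \frac{157879}{78}\right) = 0 \left(- \frac{157879}{78}\right) = 0$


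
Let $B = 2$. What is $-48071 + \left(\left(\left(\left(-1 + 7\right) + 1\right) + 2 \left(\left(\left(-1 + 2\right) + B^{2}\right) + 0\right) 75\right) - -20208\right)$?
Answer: $-27106$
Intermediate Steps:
$-48071 + \left(\left(\left(\left(-1 + 7\right) + 1\right) + 2 \left(\left(\left(-1 + 2\right) + B^{2}\right) + 0\right) 75\right) - -20208\right) = -48071 + \left(\left(\left(\left(-1 + 7\right) + 1\right) + 2 \left(\left(\left(-1 + 2\right) + 2^{2}\right) + 0\right) 75\right) - -20208\right) = -48071 + \left(\left(\left(6 + 1\right) + 2 \left(\left(1 + 4\right) + 0\right) 75\right) + 20208\right) = -48071 + \left(\left(7 + 2 \left(5 + 0\right) 75\right) + 20208\right) = -48071 + \left(\left(7 + 2 \cdot 5 \cdot 75\right) + 20208\right) = -48071 + \left(\left(7 + 10 \cdot 75\right) + 20208\right) = -48071 + \left(\left(7 + 750\right) + 20208\right) = -48071 + \left(757 + 20208\right) = -48071 + 20965 = -27106$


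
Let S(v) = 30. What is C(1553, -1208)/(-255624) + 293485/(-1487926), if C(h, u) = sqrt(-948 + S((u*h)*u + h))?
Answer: -293485/1487926 - I*sqrt(102)/85208 ≈ -0.19724 - 0.00011853*I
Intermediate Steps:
C(h, u) = 3*I*sqrt(102) (C(h, u) = sqrt(-948 + 30) = sqrt(-918) = 3*I*sqrt(102))
C(1553, -1208)/(-255624) + 293485/(-1487926) = (3*I*sqrt(102))/(-255624) + 293485/(-1487926) = (3*I*sqrt(102))*(-1/255624) + 293485*(-1/1487926) = -I*sqrt(102)/85208 - 293485/1487926 = -293485/1487926 - I*sqrt(102)/85208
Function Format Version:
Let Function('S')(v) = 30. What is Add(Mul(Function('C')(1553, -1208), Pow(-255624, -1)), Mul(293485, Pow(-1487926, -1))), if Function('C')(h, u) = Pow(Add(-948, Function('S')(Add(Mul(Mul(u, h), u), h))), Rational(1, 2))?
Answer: Add(Rational(-293485, 1487926), Mul(Rational(-1, 85208), I, Pow(102, Rational(1, 2)))) ≈ Add(-0.19724, Mul(-0.00011853, I))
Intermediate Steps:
Function('C')(h, u) = Mul(3, I, Pow(102, Rational(1, 2))) (Function('C')(h, u) = Pow(Add(-948, 30), Rational(1, 2)) = Pow(-918, Rational(1, 2)) = Mul(3, I, Pow(102, Rational(1, 2))))
Add(Mul(Function('C')(1553, -1208), Pow(-255624, -1)), Mul(293485, Pow(-1487926, -1))) = Add(Mul(Mul(3, I, Pow(102, Rational(1, 2))), Pow(-255624, -1)), Mul(293485, Pow(-1487926, -1))) = Add(Mul(Mul(3, I, Pow(102, Rational(1, 2))), Rational(-1, 255624)), Mul(293485, Rational(-1, 1487926))) = Add(Mul(Rational(-1, 85208), I, Pow(102, Rational(1, 2))), Rational(-293485, 1487926)) = Add(Rational(-293485, 1487926), Mul(Rational(-1, 85208), I, Pow(102, Rational(1, 2))))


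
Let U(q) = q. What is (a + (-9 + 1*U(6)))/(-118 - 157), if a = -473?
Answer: 476/275 ≈ 1.7309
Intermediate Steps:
(a + (-9 + 1*U(6)))/(-118 - 157) = (-473 + (-9 + 1*6))/(-118 - 157) = (-473 + (-9 + 6))/(-275) = (-473 - 3)*(-1/275) = -476*(-1/275) = 476/275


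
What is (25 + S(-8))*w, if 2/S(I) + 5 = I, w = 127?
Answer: 41021/13 ≈ 3155.5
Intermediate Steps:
S(I) = 2/(-5 + I)
(25 + S(-8))*w = (25 + 2/(-5 - 8))*127 = (25 + 2/(-13))*127 = (25 + 2*(-1/13))*127 = (25 - 2/13)*127 = (323/13)*127 = 41021/13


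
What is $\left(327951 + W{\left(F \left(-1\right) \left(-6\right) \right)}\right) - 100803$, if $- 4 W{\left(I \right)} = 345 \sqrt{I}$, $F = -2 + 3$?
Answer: $227148 - \frac{345 \sqrt{6}}{4} \approx 2.2694 \cdot 10^{5}$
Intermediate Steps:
$F = 1$
$W{\left(I \right)} = - \frac{345 \sqrt{I}}{4}$
$\left(327951 + W{\left(F \left(-1\right) \left(-6\right) \right)}\right) - 100803 = \left(327951 - \frac{345 \sqrt{1 \left(-1\right) \left(-6\right)}}{4}\right) - 100803 = \left(327951 - \frac{345 \sqrt{\left(-1\right) \left(-6\right)}}{4}\right) - 100803 = \left(327951 - \frac{345 \sqrt{6}}{4}\right) - 100803 = 227148 - \frac{345 \sqrt{6}}{4}$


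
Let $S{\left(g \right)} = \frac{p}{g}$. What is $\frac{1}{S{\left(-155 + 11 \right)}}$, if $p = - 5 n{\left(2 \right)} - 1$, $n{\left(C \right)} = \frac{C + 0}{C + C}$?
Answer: $\frac{288}{7} \approx 41.143$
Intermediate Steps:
$n{\left(C \right)} = \frac{1}{2}$ ($n{\left(C \right)} = \frac{C}{2 C} = C \frac{1}{2 C} = \frac{1}{2}$)
$p = - \frac{7}{2}$ ($p = \left(-5\right) \frac{1}{2} - 1 = - \frac{5}{2} - 1 = - \frac{7}{2} \approx -3.5$)
$S{\left(g \right)} = - \frac{7}{2 g}$
$\frac{1}{S{\left(-155 + 11 \right)}} = \frac{1}{\left(- \frac{7}{2}\right) \frac{1}{-155 + 11}} = \frac{1}{\left(- \frac{7}{2}\right) \frac{1}{-144}} = \frac{1}{\left(- \frac{7}{2}\right) \left(- \frac{1}{144}\right)} = \frac{1}{\frac{7}{288}} = \frac{288}{7}$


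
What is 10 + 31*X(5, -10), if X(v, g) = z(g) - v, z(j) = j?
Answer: -455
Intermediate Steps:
X(v, g) = g - v
10 + 31*X(5, -10) = 10 + 31*(-10 - 1*5) = 10 + 31*(-10 - 5) = 10 + 31*(-15) = 10 - 465 = -455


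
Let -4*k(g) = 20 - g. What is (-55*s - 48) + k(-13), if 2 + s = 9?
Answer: -1765/4 ≈ -441.25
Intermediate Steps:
s = 7 (s = -2 + 9 = 7)
k(g) = -5 + g/4 (k(g) = -(20 - g)/4 = -5 + g/4)
(-55*s - 48) + k(-13) = (-55*7 - 48) + (-5 + (1/4)*(-13)) = (-385 - 48) + (-5 - 13/4) = -433 - 33/4 = -1765/4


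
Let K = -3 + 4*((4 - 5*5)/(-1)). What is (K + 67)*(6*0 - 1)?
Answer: -148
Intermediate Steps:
K = 81 (K = -3 + 4*((4 - 25)*(-1)) = -3 + 4*(-21*(-1)) = -3 + 4*21 = -3 + 84 = 81)
(K + 67)*(6*0 - 1) = (81 + 67)*(6*0 - 1) = 148*(0 - 1) = 148*(-1) = -148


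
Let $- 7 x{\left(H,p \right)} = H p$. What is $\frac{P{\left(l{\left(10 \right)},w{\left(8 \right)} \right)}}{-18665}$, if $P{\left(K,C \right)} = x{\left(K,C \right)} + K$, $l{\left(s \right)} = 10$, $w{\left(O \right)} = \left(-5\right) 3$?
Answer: $- \frac{44}{26131} \approx -0.0016838$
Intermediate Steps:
$x{\left(H,p \right)} = - \frac{H p}{7}$
$w{\left(O \right)} = -15$
$P{\left(K,C \right)} = K - \frac{C K}{7}$ ($P{\left(K,C \right)} = - \frac{K C}{7} + K = - \frac{C K}{7} + K = K - \frac{C K}{7}$)
$\frac{P{\left(l{\left(10 \right)},w{\left(8 \right)} \right)}}{-18665} = \frac{\frac{1}{7} \cdot 10 \left(7 - -15\right)}{-18665} = \frac{1}{7} \cdot 10 \left(7 + 15\right) \left(- \frac{1}{18665}\right) = \frac{1}{7} \cdot 10 \cdot 22 \left(- \frac{1}{18665}\right) = \frac{220}{7} \left(- \frac{1}{18665}\right) = - \frac{44}{26131}$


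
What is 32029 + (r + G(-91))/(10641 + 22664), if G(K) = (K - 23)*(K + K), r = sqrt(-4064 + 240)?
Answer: 1066746593/33305 + 4*I*sqrt(239)/33305 ≈ 32030.0 + 0.0018567*I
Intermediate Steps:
r = 4*I*sqrt(239) (r = sqrt(-3824) = 4*I*sqrt(239) ≈ 61.839*I)
G(K) = 2*K*(-23 + K) (G(K) = (-23 + K)*(2*K) = 2*K*(-23 + K))
32029 + (r + G(-91))/(10641 + 22664) = 32029 + (4*I*sqrt(239) + 2*(-91)*(-23 - 91))/(10641 + 22664) = 32029 + (4*I*sqrt(239) + 2*(-91)*(-114))/33305 = 32029 + (4*I*sqrt(239) + 20748)*(1/33305) = 32029 + (20748 + 4*I*sqrt(239))*(1/33305) = 32029 + (20748/33305 + 4*I*sqrt(239)/33305) = 1066746593/33305 + 4*I*sqrt(239)/33305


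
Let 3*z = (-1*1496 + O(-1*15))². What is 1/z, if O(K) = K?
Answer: 3/2283121 ≈ 1.3140e-6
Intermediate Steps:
z = 2283121/3 (z = (-1*1496 - 1*15)²/3 = (-1496 - 15)²/3 = (⅓)*(-1511)² = (⅓)*2283121 = 2283121/3 ≈ 7.6104e+5)
1/z = 1/(2283121/3) = 3/2283121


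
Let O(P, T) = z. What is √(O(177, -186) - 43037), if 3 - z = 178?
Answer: 2*I*√10803 ≈ 207.88*I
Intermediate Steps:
z = -175 (z = 3 - 1*178 = 3 - 178 = -175)
O(P, T) = -175
√(O(177, -186) - 43037) = √(-175 - 43037) = √(-43212) = 2*I*√10803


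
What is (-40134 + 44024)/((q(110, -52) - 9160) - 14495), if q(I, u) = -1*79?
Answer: -1945/11867 ≈ -0.16390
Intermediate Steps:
q(I, u) = -79
(-40134 + 44024)/((q(110, -52) - 9160) - 14495) = (-40134 + 44024)/((-79 - 9160) - 14495) = 3890/(-9239 - 14495) = 3890/(-23734) = 3890*(-1/23734) = -1945/11867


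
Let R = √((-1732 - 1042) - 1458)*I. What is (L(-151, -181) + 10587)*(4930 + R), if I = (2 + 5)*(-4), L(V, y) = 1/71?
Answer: 3705772540/71 - 968161264*I*√2/71 ≈ 5.2194e+7 - 1.9284e+7*I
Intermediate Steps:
L(V, y) = 1/71
I = -28 (I = 7*(-4) = -28)
R = -1288*I*√2 (R = √((-1732 - 1042) - 1458)*(-28) = √(-2774 - 1458)*(-28) = √(-4232)*(-28) = (46*I*√2)*(-28) = -1288*I*√2 ≈ -1821.5*I)
(L(-151, -181) + 10587)*(4930 + R) = (1/71 + 10587)*(4930 - 1288*I*√2) = 751678*(4930 - 1288*I*√2)/71 = 3705772540/71 - 968161264*I*√2/71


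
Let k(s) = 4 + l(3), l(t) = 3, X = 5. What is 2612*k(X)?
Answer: 18284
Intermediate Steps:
k(s) = 7 (k(s) = 4 + 3 = 7)
2612*k(X) = 2612*7 = 18284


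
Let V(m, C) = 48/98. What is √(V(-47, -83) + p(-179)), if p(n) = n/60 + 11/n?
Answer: I*√3610221465/37590 ≈ 1.5984*I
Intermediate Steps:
V(m, C) = 24/49 (V(m, C) = 48*(1/98) = 24/49)
p(n) = 11/n + n/60 (p(n) = n*(1/60) + 11/n = n/60 + 11/n = 11/n + n/60)
√(V(-47, -83) + p(-179)) = √(24/49 + (11/(-179) + (1/60)*(-179))) = √(24/49 + (11*(-1/179) - 179/60)) = √(24/49 + (-11/179 - 179/60)) = √(24/49 - 32701/10740) = √(-1344589/526260) = I*√3610221465/37590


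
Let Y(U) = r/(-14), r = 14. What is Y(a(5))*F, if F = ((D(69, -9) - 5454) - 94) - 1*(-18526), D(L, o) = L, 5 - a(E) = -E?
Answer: -13047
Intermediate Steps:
a(E) = 5 + E (a(E) = 5 - (-1)*E = 5 + E)
F = 13047 (F = ((69 - 5454) - 94) - 1*(-18526) = (-5385 - 94) + 18526 = -5479 + 18526 = 13047)
Y(U) = -1 (Y(U) = 14/(-14) = 14*(-1/14) = -1)
Y(a(5))*F = -1*13047 = -13047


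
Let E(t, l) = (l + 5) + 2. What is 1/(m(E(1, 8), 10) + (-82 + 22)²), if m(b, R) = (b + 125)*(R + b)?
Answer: 1/7100 ≈ 0.00014085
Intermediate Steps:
E(t, l) = 7 + l (E(t, l) = (5 + l) + 2 = 7 + l)
m(b, R) = (125 + b)*(R + b)
1/(m(E(1, 8), 10) + (-82 + 22)²) = 1/(((7 + 8)² + 125*10 + 125*(7 + 8) + 10*(7 + 8)) + (-82 + 22)²) = 1/((15² + 1250 + 125*15 + 10*15) + (-60)²) = 1/((225 + 1250 + 1875 + 150) + 3600) = 1/(3500 + 3600) = 1/7100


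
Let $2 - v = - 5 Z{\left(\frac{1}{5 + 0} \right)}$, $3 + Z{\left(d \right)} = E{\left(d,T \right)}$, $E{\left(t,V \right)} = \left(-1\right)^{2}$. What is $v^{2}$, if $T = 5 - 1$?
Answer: $64$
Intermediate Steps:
$T = 4$ ($T = 5 - 1 = 4$)
$E{\left(t,V \right)} = 1$
$Z{\left(d \right)} = -2$ ($Z{\left(d \right)} = -3 + 1 = -2$)
$v = -8$ ($v = 2 - \left(-5\right) \left(-2\right) = 2 - 10 = -8$)
$v^{2} = \left(-8\right)^{2} = 64$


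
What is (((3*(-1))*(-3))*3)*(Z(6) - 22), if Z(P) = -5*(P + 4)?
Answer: -1944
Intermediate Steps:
Z(P) = -20 - 5*P (Z(P) = -5*(4 + P) = -20 - 5*P)
(((3*(-1))*(-3))*3)*(Z(6) - 22) = (((3*(-1))*(-3))*3)*((-20 - 5*6) - 22) = (-3*(-3)*3)*((-20 - 30) - 22) = (9*3)*(-50 - 22) = 27*(-72) = -1944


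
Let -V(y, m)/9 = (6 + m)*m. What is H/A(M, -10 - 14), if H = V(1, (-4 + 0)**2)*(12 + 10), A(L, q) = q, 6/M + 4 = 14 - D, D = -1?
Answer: 2904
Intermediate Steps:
M = 6/11 (M = 6/(-4 + (14 - 1*(-1))) = 6/(-4 + (14 + 1)) = 6/(-4 + 15) = 6/11 ≈ 0.54545)
V(y, m) = -9*m*(6 + m) (V(y, m) = -9*(6 + m)*m = -9*m*(6 + m))
H = -69696 (H = (-9*(-4 + 0)**2*(6 + (-4 + 0)**2))*(12 + 10) = -9*(-4)**2*(6 + (-4)**2)*22 = -9*16*(6 + 16)*22 = -9*16*22*22 = -3168*22 = -69696)
H/A(M, -10 - 14) = -69696/(-10 - 14) = -69696/(-24) = -69696*(-1/24) = 2904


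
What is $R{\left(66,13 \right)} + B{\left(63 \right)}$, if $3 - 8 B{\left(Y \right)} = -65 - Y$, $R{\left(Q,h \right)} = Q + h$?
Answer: $\frac{763}{8} \approx 95.375$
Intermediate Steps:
$B{\left(Y \right)} = \frac{17}{2} + \frac{Y}{8}$ ($B{\left(Y \right)} = \frac{3}{8} - \frac{-65 - Y}{8} = \frac{3}{8} + \left(\frac{65}{8} + \frac{Y}{8}\right) = \frac{17}{2} + \frac{Y}{8}$)
$R{\left(66,13 \right)} + B{\left(63 \right)} = \left(66 + 13\right) + \left(\frac{17}{2} + \frac{1}{8} \cdot 63\right) = 79 + \left(\frac{17}{2} + \frac{63}{8}\right) = 79 + \frac{131}{8} = \frac{763}{8}$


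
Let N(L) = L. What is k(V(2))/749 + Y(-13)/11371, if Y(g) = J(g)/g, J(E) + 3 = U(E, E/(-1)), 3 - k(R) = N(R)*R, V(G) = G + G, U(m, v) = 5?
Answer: -1923197/110719427 ≈ -0.017370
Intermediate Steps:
V(G) = 2*G
k(R) = 3 - R**2 (k(R) = 3 - R*R = 3 - R**2)
J(E) = 2 (J(E) = -3 + 5 = 2)
Y(g) = 2/g
k(V(2))/749 + Y(-13)/11371 = (3 - (2*2)**2)/749 + (2/(-13))/11371 = (3 - 1*4**2)*(1/749) + (2*(-1/13))*(1/11371) = (3 - 1*16)*(1/749) - 2/13*1/11371 = (3 - 16)*(1/749) - 2/147823 = -13*1/749 - 2/147823 = -13/749 - 2/147823 = -1923197/110719427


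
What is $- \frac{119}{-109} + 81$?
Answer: $\frac{8948}{109} \approx 82.092$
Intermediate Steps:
$- \frac{119}{-109} + 81 = \left(-119\right) \left(- \frac{1}{109}\right) + 81 = \frac{119}{109} + 81 = \frac{8948}{109}$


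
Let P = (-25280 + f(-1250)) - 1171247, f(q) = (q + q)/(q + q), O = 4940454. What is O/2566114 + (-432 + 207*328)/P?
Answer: 478188445659/255868509997 ≈ 1.8689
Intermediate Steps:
f(q) = 1 (f(q) = (2*q)/((2*q)) = (2*q)*(1/(2*q)) = 1)
P = -1196526 (P = (-25280 + 1) - 1171247 = -25279 - 1171247 = -1196526)
O/2566114 + (-432 + 207*328)/P = 4940454/2566114 + (-432 + 207*328)/(-1196526) = 4940454*(1/2566114) + (-432 + 67896)*(-1/1196526) = 2470227/1283057 + 67464*(-1/1196526) = 2470227/1283057 - 11244/199421 = 478188445659/255868509997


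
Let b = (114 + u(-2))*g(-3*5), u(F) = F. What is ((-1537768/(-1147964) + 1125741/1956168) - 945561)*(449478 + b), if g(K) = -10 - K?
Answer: -39816312382350975052813/93567101748 ≈ -4.2554e+11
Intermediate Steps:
b = 560 (b = (114 - 2)*(-10 - (-3)*5) = 112*(-10 - 1*(-15)) = 112*(-10 + 15) = 112*5 = 560)
((-1537768/(-1147964) + 1125741/1956168) - 945561)*(449478 + b) = ((-1537768/(-1147964) + 1125741/1956168) - 945561)*(449478 + 560) = ((-1537768*(-1/1147964) + 1125741*(1/1956168)) - 945561)*450038 = ((384442/286991 + 375247/652056) - 945561)*450038 = (358370224529/187134203496 - 945561)*450038 = -176946446221656727/187134203496*450038 = -39816312382350975052813/93567101748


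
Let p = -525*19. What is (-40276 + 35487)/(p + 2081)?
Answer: 4789/7894 ≈ 0.60666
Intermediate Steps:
p = -9975
(-40276 + 35487)/(p + 2081) = (-40276 + 35487)/(-9975 + 2081) = -4789/(-7894) = -4789*(-1/7894) = 4789/7894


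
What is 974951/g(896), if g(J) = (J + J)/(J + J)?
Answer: 974951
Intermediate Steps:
g(J) = 1 (g(J) = (2*J)/((2*J)) = (2*J)*(1/(2*J)) = 1)
974951/g(896) = 974951/1 = 974951*1 = 974951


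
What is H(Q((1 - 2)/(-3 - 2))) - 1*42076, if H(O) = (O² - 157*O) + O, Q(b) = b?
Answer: -1052679/25 ≈ -42107.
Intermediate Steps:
H(O) = O² - 156*O
H(Q((1 - 2)/(-3 - 2))) - 1*42076 = ((1 - 2)/(-3 - 2))*(-156 + (1 - 2)/(-3 - 2)) - 1*42076 = (-1/(-5))*(-156 - 1/(-5)) - 42076 = (-1*(-⅕))*(-156 - 1*(-⅕)) - 42076 = (-156 + ⅕)/5 - 42076 = (⅕)*(-779/5) - 42076 = -779/25 - 42076 = -1052679/25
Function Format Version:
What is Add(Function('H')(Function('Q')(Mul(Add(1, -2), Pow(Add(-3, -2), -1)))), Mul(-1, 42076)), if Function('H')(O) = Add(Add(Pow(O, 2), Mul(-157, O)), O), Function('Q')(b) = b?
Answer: Rational(-1052679, 25) ≈ -42107.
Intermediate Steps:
Function('H')(O) = Add(Pow(O, 2), Mul(-156, O))
Add(Function('H')(Function('Q')(Mul(Add(1, -2), Pow(Add(-3, -2), -1)))), Mul(-1, 42076)) = Add(Mul(Mul(Add(1, -2), Pow(Add(-3, -2), -1)), Add(-156, Mul(Add(1, -2), Pow(Add(-3, -2), -1)))), Mul(-1, 42076)) = Add(Mul(Mul(-1, Pow(-5, -1)), Add(-156, Mul(-1, Pow(-5, -1)))), -42076) = Add(Mul(Mul(-1, Rational(-1, 5)), Add(-156, Mul(-1, Rational(-1, 5)))), -42076) = Add(Mul(Rational(1, 5), Add(-156, Rational(1, 5))), -42076) = Add(Mul(Rational(1, 5), Rational(-779, 5)), -42076) = Add(Rational(-779, 25), -42076) = Rational(-1052679, 25)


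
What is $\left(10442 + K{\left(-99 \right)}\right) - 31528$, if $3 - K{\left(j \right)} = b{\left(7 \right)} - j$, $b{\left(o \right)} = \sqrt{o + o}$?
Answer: $-21182 - \sqrt{14} \approx -21186.0$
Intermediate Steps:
$b{\left(o \right)} = \sqrt{2} \sqrt{o}$ ($b{\left(o \right)} = \sqrt{2 o} = \sqrt{2} \sqrt{o}$)
$K{\left(j \right)} = 3 + j - \sqrt{14}$ ($K{\left(j \right)} = 3 - \left(\sqrt{2} \sqrt{7} - j\right) = 3 - \left(\sqrt{14} - j\right) = 3 + \left(j - \sqrt{14}\right) = 3 + j - \sqrt{14}$)
$\left(10442 + K{\left(-99 \right)}\right) - 31528 = \left(10442 - \left(96 + \sqrt{14}\right)\right) - 31528 = \left(10346 - \sqrt{14}\right) - 31528 = -21182 - \sqrt{14}$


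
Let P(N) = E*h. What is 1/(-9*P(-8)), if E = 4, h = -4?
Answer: 1/144 ≈ 0.0069444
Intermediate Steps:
P(N) = -16 (P(N) = 4*(-4) = -16)
1/(-9*P(-8)) = 1/(-9*(-16)) = 1/144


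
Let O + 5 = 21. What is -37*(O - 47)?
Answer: 1147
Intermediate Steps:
O = 16 (O = -5 + 21 = 16)
-37*(O - 47) = -37*(16 - 47) = -37*(-31) = 1147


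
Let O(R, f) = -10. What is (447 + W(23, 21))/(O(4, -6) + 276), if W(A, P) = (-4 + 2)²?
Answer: 451/266 ≈ 1.6955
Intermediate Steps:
W(A, P) = 4 (W(A, P) = (-2)² = 4)
(447 + W(23, 21))/(O(4, -6) + 276) = (447 + 4)/(-10 + 276) = 451/266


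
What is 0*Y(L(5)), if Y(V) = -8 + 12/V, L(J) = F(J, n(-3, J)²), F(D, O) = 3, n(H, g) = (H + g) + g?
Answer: 0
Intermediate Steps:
n(H, g) = H + 2*g
L(J) = 3
0*Y(L(5)) = 0*(-8 + 12/3) = 0*(-8 + 12*(⅓)) = 0*(-8 + 4) = 0*(-4) = 0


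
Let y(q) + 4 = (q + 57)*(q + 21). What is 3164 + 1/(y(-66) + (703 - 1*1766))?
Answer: 2094567/662 ≈ 3164.0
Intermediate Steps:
y(q) = -4 + (21 + q)*(57 + q) (y(q) = -4 + (q + 57)*(q + 21) = -4 + (57 + q)*(21 + q) = -4 + (21 + q)*(57 + q))
3164 + 1/(y(-66) + (703 - 1*1766)) = 3164 + 1/((1193 + (-66)**2 + 78*(-66)) + (703 - 1*1766)) = 3164 + 1/((1193 + 4356 - 5148) + (703 - 1766)) = 3164 + 1/(401 - 1063) = 3164 + 1/(-662) = 3164 - 1/662 = 2094567/662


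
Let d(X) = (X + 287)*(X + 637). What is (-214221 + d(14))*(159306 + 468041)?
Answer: -11461629690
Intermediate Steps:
d(X) = (287 + X)*(637 + X)
(-214221 + d(14))*(159306 + 468041) = (-214221 + (182819 + 14**2 + 924*14))*(159306 + 468041) = (-214221 + (182819 + 196 + 12936))*627347 = (-214221 + 195951)*627347 = -18270*627347 = -11461629690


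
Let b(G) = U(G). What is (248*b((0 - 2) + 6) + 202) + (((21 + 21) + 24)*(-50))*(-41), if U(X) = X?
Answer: 136494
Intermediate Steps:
b(G) = G
(248*b((0 - 2) + 6) + 202) + (((21 + 21) + 24)*(-50))*(-41) = (248*((0 - 2) + 6) + 202) + (((21 + 21) + 24)*(-50))*(-41) = (248*(-2 + 6) + 202) + ((42 + 24)*(-50))*(-41) = (248*4 + 202) + (66*(-50))*(-41) = (992 + 202) - 3300*(-41) = 1194 + 135300 = 136494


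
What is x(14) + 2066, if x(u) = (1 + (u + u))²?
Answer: 2907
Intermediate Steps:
x(u) = (1 + 2*u)²
x(14) + 2066 = (1 + 2*14)² + 2066 = (1 + 28)² + 2066 = 29² + 2066 = 841 + 2066 = 2907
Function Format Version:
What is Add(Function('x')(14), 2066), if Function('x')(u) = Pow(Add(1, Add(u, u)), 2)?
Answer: 2907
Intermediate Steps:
Function('x')(u) = Pow(Add(1, Mul(2, u)), 2)
Add(Function('x')(14), 2066) = Add(Pow(Add(1, Mul(2, 14)), 2), 2066) = Add(Pow(Add(1, 28), 2), 2066) = Add(Pow(29, 2), 2066) = Add(841, 2066) = 2907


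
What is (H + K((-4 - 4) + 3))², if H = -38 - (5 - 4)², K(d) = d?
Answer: 1936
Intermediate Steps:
H = -39 (H = -38 - 1*1² = -38 - 1*1 = -38 - 1 = -39)
(H + K((-4 - 4) + 3))² = (-39 + ((-4 - 4) + 3))² = (-39 + (-8 + 3))² = (-39 - 5)² = (-44)² = 1936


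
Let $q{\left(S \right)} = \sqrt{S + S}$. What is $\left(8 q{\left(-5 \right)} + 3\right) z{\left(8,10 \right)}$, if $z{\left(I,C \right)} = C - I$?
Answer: $6 + 16 i \sqrt{10} \approx 6.0 + 50.596 i$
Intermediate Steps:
$q{\left(S \right)} = \sqrt{2} \sqrt{S}$ ($q{\left(S \right)} = \sqrt{2 S} = \sqrt{2} \sqrt{S}$)
$\left(8 q{\left(-5 \right)} + 3\right) z{\left(8,10 \right)} = \left(8 \sqrt{2} \sqrt{-5} + 3\right) \left(10 - 8\right) = \left(8 \sqrt{2} i \sqrt{5} + 3\right) \left(10 - 8\right) = \left(8 i \sqrt{10} + 3\right) 2 = \left(3 + 8 i \sqrt{10}\right) 2 = 6 + 16 i \sqrt{10}$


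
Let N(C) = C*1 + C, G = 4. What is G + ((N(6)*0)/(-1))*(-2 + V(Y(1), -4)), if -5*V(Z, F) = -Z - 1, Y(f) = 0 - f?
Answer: 4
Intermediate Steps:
Y(f) = -f
V(Z, F) = 1/5 + Z/5 (V(Z, F) = -(-Z - 1)/5 = -(-1 - Z)/5 = 1/5 + Z/5)
N(C) = 2*C (N(C) = C + C = 2*C)
G + ((N(6)*0)/(-1))*(-2 + V(Y(1), -4)) = 4 + (((2*6)*0)/(-1))*(-2 + (1/5 + (-1*1)/5)) = 4 + ((12*0)*(-1))*(-2 + (1/5 + (1/5)*(-1))) = 4 + (0*(-1))*(-2 + (1/5 - 1/5)) = 4 + 0*(-2 + 0) = 4 + 0*(-2) = 4 + 0 = 4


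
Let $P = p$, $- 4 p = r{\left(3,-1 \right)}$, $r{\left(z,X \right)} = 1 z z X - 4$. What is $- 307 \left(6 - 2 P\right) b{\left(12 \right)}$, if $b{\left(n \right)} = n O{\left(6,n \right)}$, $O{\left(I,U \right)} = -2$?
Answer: $-3684$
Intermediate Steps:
$b{\left(n \right)} = - 2 n$ ($b{\left(n \right)} = n \left(-2\right) = - 2 n$)
$r{\left(z,X \right)} = -4 + X z^{2}$ ($r{\left(z,X \right)} = z z X - 4 = z^{2} X - 4 = X z^{2} - 4 = -4 + X z^{2}$)
$p = \frac{13}{4}$ ($p = - \frac{-4 - 3^{2}}{4} = - \frac{-4 - 9}{4} = \left(- \frac{1}{4}\right) \left(-13\right) = \frac{13}{4} \approx 3.25$)
$P = \frac{13}{4} \approx 3.25$
$- 307 \left(6 - 2 P\right) b{\left(12 \right)} = - 307 \left(6 - \frac{13}{2}\right) \left(\left(-2\right) 12\right) = - 307 \left(6 - \frac{13}{2}\right) \left(-24\right) = - 307 \left(\left(- \frac{1}{2}\right) \left(-24\right)\right) = \left(-307\right) 12 = -3684$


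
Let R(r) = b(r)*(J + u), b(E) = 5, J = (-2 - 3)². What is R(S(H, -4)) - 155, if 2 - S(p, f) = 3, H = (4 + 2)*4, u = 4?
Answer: -10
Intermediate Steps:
J = 25 (J = (-5)² = 25)
H = 24 (H = 6*4 = 24)
S(p, f) = -1 (S(p, f) = 2 - 1*3 = 2 - 3 = -1)
R(r) = 145 (R(r) = 5*(25 + 4) = 5*29 = 145)
R(S(H, -4)) - 155 = 145 - 155 = -10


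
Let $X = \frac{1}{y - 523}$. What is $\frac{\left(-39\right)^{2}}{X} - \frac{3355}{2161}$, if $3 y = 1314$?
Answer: $- \frac{279388240}{2161} \approx -1.2929 \cdot 10^{5}$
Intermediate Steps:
$y = 438$ ($y = \frac{1}{3} \cdot 1314 = 438$)
$X = - \frac{1}{85}$ ($X = \frac{1}{438 - 523} = \frac{1}{-85} = - \frac{1}{85} \approx -0.011765$)
$\frac{\left(-39\right)^{2}}{X} - \frac{3355}{2161} = \frac{\left(-39\right)^{2}}{- \frac{1}{85}} - \frac{3355}{2161} = 1521 \left(-85\right) - \frac{3355}{2161} = -129285 - \frac{3355}{2161} = - \frac{279388240}{2161}$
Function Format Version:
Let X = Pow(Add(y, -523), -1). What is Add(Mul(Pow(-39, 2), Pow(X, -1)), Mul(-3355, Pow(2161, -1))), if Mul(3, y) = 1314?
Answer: Rational(-279388240, 2161) ≈ -1.2929e+5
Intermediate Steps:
y = 438 (y = Mul(Rational(1, 3), 1314) = 438)
X = Rational(-1, 85) (X = Pow(Add(438, -523), -1) = Pow(-85, -1) = Rational(-1, 85) ≈ -0.011765)
Add(Mul(Pow(-39, 2), Pow(X, -1)), Mul(-3355, Pow(2161, -1))) = Add(Mul(Pow(-39, 2), Pow(Rational(-1, 85), -1)), Mul(-3355, Pow(2161, -1))) = Add(Mul(1521, -85), Mul(-3355, Rational(1, 2161))) = Add(-129285, Rational(-3355, 2161)) = Rational(-279388240, 2161)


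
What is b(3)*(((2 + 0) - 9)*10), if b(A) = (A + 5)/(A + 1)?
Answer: -140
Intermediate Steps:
b(A) = (5 + A)/(1 + A)
b(3)*(((2 + 0) - 9)*10) = ((5 + 3)/(1 + 3))*(((2 + 0) - 9)*10) = (8/4)*((2 - 9)*10) = ((¼)*8)*(-7*10) = 2*(-70) = -140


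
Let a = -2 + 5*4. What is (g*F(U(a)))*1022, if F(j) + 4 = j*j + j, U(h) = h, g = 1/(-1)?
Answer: -345436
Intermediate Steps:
a = 18 (a = -2 + 20 = 18)
g = -1 (g = 1*(-1) = -1)
F(j) = -4 + j + j**2 (F(j) = -4 + (j*j + j) = -4 + (j**2 + j) = -4 + (j + j**2) = -4 + j + j**2)
(g*F(U(a)))*1022 = -(-4 + 18 + 18**2)*1022 = -(-4 + 18 + 324)*1022 = -1*338*1022 = -338*1022 = -345436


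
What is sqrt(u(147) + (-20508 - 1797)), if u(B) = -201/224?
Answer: 51*I*sqrt(26894)/56 ≈ 149.35*I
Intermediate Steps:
u(B) = -201/224 (u(B) = -201*1/224 = -201/224)
sqrt(u(147) + (-20508 - 1797)) = sqrt(-201/224 + (-20508 - 1797)) = sqrt(-201/224 - 22305) = sqrt(-4996521/224) = 51*I*sqrt(26894)/56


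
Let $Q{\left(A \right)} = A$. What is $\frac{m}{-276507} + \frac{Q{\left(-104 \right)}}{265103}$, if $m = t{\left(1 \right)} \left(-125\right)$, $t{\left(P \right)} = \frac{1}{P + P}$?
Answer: $- \frac{24375581}{146605670442} \approx -0.00016627$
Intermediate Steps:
$t{\left(P \right)} = \frac{1}{2 P}$
$m = - \frac{125}{2}$ ($m = \frac{1}{2 \cdot 1} \left(-125\right) = \frac{1}{2} \cdot 1 \left(-125\right) = \frac{1}{2} \left(-125\right) = - \frac{125}{2} \approx -62.5$)
$\frac{m}{-276507} + \frac{Q{\left(-104 \right)}}{265103} = - \frac{125}{2 \left(-276507\right)} - \frac{104}{265103} = \left(- \frac{125}{2}\right) \left(- \frac{1}{276507}\right) - \frac{104}{265103} = \frac{125}{553014} - \frac{104}{265103} = - \frac{24375581}{146605670442}$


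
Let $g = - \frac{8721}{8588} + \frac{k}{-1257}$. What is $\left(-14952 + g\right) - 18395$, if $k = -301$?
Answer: $- \frac{18947005819}{568164} \approx -33348.0$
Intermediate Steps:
$g = - \frac{440911}{568164}$ ($g = - \frac{8721}{8588} - \frac{301}{-1257} = \left(-8721\right) \frac{1}{8588} - - \frac{301}{1257} = - \frac{459}{452} + \frac{301}{1257} = - \frac{440911}{568164} \approx -0.77603$)
$\left(-14952 + g\right) - 18395 = \left(-14952 - \frac{440911}{568164}\right) - 18395 = - \frac{8495629039}{568164} - 18395 = - \frac{18947005819}{568164}$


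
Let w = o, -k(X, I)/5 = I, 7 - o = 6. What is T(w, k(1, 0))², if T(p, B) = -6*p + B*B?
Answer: 36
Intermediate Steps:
o = 1 (o = 7 - 1*6 = 7 - 6 = 1)
k(X, I) = -5*I
w = 1
T(p, B) = B² - 6*p (T(p, B) = -6*p + B² = B² - 6*p)
T(w, k(1, 0))² = ((-5*0)² - 6*1)² = (0² - 6)² = (0 - 6)² = (-6)² = 36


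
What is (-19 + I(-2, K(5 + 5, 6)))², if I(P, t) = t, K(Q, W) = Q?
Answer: 81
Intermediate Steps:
(-19 + I(-2, K(5 + 5, 6)))² = (-19 + (5 + 5))² = (-19 + 10)² = (-9)² = 81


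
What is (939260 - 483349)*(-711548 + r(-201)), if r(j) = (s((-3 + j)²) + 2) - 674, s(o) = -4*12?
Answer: -324730816148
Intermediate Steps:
s(o) = -48
r(j) = -720 (r(j) = (-48 + 2) - 674 = -46 - 674 = -720)
(939260 - 483349)*(-711548 + r(-201)) = (939260 - 483349)*(-711548 - 720) = 455911*(-712268) = -324730816148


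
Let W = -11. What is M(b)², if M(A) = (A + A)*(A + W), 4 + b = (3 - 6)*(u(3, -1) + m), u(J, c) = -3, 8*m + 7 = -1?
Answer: 2304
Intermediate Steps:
m = -1 (m = -7/8 + (⅛)*(-1) = -7/8 - ⅛ = -1)
b = 8 (b = -4 + (3 - 6)*(-3 - 1) = -4 - 3*(-4) = -4 + 12 = 8)
M(A) = 2*A*(-11 + A) (M(A) = (A + A)*(A - 11) = (2*A)*(-11 + A) = 2*A*(-11 + A))
M(b)² = (2*8*(-11 + 8))² = (2*8*(-3))² = (-48)² = 2304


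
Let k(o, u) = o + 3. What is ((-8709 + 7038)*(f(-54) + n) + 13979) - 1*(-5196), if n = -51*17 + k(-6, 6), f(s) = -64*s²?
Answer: 313321649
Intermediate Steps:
k(o, u) = 3 + o
n = -870 (n = -51*17 + (3 - 6) = -867 - 3 = -870)
((-8709 + 7038)*(f(-54) + n) + 13979) - 1*(-5196) = ((-8709 + 7038)*(-64*(-54)² - 870) + 13979) - 1*(-5196) = (-1671*(-64*2916 - 870) + 13979) + 5196 = (-1671*(-186624 - 870) + 13979) + 5196 = (-1671*(-187494) + 13979) + 5196 = (313302474 + 13979) + 5196 = 313316453 + 5196 = 313321649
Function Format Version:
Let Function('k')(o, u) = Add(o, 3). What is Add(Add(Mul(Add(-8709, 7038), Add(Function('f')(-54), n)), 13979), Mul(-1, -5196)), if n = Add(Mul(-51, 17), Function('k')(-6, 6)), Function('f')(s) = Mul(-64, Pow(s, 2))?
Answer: 313321649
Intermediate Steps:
Function('k')(o, u) = Add(3, o)
n = -870 (n = Add(Mul(-51, 17), Add(3, -6)) = Add(-867, -3) = -870)
Add(Add(Mul(Add(-8709, 7038), Add(Function('f')(-54), n)), 13979), Mul(-1, -5196)) = Add(Add(Mul(Add(-8709, 7038), Add(Mul(-64, Pow(-54, 2)), -870)), 13979), Mul(-1, -5196)) = Add(Add(Mul(-1671, Add(Mul(-64, 2916), -870)), 13979), 5196) = Add(Add(Mul(-1671, Add(-186624, -870)), 13979), 5196) = Add(Add(Mul(-1671, -187494), 13979), 5196) = Add(Add(313302474, 13979), 5196) = Add(313316453, 5196) = 313321649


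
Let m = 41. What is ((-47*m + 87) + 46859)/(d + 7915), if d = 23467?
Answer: 3463/2414 ≈ 1.4345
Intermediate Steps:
((-47*m + 87) + 46859)/(d + 7915) = ((-47*41 + 87) + 46859)/(23467 + 7915) = ((-1927 + 87) + 46859)/31382 = (-1840 + 46859)*(1/31382) = 45019*(1/31382) = 3463/2414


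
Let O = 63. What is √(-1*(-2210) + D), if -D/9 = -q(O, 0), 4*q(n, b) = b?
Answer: √2210 ≈ 47.011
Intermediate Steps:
q(n, b) = b/4
D = 0 (D = -(-9)*(¼)*0 = -(-9)*0 = -9*0 = 0)
√(-1*(-2210) + D) = √(-1*(-2210) + 0) = √(2210 + 0) = √2210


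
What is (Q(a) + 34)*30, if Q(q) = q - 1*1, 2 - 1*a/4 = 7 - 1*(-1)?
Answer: 270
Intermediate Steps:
a = -24 (a = 8 - 4*(7 - 1*(-1)) = 8 - 4*(7 + 1) = 8 - 4*8 = 8 - 32 = -24)
Q(q) = -1 + q (Q(q) = q - 1 = -1 + q)
(Q(a) + 34)*30 = ((-1 - 24) + 34)*30 = (-25 + 34)*30 = 9*30 = 270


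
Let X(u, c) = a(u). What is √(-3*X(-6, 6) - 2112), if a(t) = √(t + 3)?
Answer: √(-2112 - 3*I*√3) ≈ 0.0565 - 45.957*I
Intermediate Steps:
a(t) = √(3 + t)
X(u, c) = √(3 + u)
√(-3*X(-6, 6) - 2112) = √(-3*√(3 - 6) - 2112) = √(-3*I*√3 - 2112) = √(-2112 - 3*I*√3)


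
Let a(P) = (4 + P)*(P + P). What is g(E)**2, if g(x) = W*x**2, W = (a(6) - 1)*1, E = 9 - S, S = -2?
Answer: 207331201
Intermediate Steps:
a(P) = 2*P*(4 + P) (a(P) = (4 + P)*(2*P) = 2*P*(4 + P))
E = 11 (E = 9 - 1*(-2) = 9 + 2 = 11)
W = 119 (W = (2*6*(4 + 6) - 1)*1 = (2*6*10 - 1)*1 = (120 - 1)*1 = 119*1 = 119)
g(x) = 119*x**2
g(E)**2 = (119*11**2)**2 = (119*121)**2 = 14399**2 = 207331201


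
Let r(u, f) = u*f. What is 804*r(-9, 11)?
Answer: -79596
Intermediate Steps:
r(u, f) = f*u
804*r(-9, 11) = 804*(11*(-9)) = 804*(-99) = -79596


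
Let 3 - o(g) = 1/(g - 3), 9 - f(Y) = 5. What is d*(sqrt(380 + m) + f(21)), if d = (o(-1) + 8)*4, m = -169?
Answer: 180 + 45*sqrt(211) ≈ 833.66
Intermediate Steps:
f(Y) = 4 (f(Y) = 9 - 1*5 = 9 - 5 = 4)
o(g) = 3 - 1/(-3 + g) (o(g) = 3 - 1/(g - 3) = 3 - 1/(-3 + g))
d = 45 (d = ((-10 + 3*(-1))/(-3 - 1) + 8)*4 = ((-10 - 3)/(-4) + 8)*4 = (-1/4*(-13) + 8)*4 = (13/4 + 8)*4 = (45/4)*4 = 45)
d*(sqrt(380 + m) + f(21)) = 45*(sqrt(380 - 169) + 4) = 45*(sqrt(211) + 4) = 45*(4 + sqrt(211)) = 180 + 45*sqrt(211)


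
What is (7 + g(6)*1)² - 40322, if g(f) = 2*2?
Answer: -40201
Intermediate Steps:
g(f) = 4
(7 + g(6)*1)² - 40322 = (7 + 4*1)² - 40322 = (7 + 4)² - 40322 = 11² - 40322 = 121 - 40322 = -40201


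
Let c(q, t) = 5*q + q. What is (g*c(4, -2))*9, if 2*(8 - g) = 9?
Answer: 756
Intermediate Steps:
g = 7/2 (g = 8 - ½*9 = 8 - 9/2 = 7/2 ≈ 3.5000)
c(q, t) = 6*q
(g*c(4, -2))*9 = (7*(6*4)/2)*9 = ((7/2)*24)*9 = 84*9 = 756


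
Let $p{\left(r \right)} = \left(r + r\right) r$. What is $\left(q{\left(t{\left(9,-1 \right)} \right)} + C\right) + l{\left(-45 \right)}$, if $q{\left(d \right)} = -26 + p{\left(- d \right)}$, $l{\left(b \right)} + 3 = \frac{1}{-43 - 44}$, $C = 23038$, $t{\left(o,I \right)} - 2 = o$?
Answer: $\frac{2022836}{87} \approx 23251.0$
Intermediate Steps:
$t{\left(o,I \right)} = 2 + o$
$l{\left(b \right)} = - \frac{262}{87}$ ($l{\left(b \right)} = -3 + \frac{1}{-43 - 44} = -3 + \frac{1}{-87} = -3 - \frac{1}{87} = - \frac{262}{87}$)
$p{\left(r \right)} = 2 r^{2}$ ($p{\left(r \right)} = 2 r r = 2 r^{2}$)
$q{\left(d \right)} = -26 + 2 d^{2}$ ($q{\left(d \right)} = -26 + 2 \left(- d\right)^{2} = -26 + 2 d^{2}$)
$\left(q{\left(t{\left(9,-1 \right)} \right)} + C\right) + l{\left(-45 \right)} = \left(\left(-26 + 2 \left(2 + 9\right)^{2}\right) + 23038\right) - \frac{262}{87} = \left(\left(-26 + 2 \cdot 11^{2}\right) + 23038\right) - \frac{262}{87} = \left(\left(-26 + 2 \cdot 121\right) + 23038\right) - \frac{262}{87} = \left(\left(-26 + 242\right) + 23038\right) - \frac{262}{87} = \left(216 + 23038\right) - \frac{262}{87} = 23254 - \frac{262}{87} = \frac{2022836}{87}$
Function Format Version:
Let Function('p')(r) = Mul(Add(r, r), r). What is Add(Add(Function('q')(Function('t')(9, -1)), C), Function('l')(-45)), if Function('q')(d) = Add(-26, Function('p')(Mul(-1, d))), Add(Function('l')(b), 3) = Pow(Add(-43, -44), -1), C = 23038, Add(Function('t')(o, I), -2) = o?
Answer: Rational(2022836, 87) ≈ 23251.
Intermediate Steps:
Function('t')(o, I) = Add(2, o)
Function('l')(b) = Rational(-262, 87) (Function('l')(b) = Add(-3, Pow(Add(-43, -44), -1)) = Add(-3, Pow(-87, -1)) = Add(-3, Rational(-1, 87)) = Rational(-262, 87))
Function('p')(r) = Mul(2, Pow(r, 2)) (Function('p')(r) = Mul(Mul(2, r), r) = Mul(2, Pow(r, 2)))
Function('q')(d) = Add(-26, Mul(2, Pow(d, 2))) (Function('q')(d) = Add(-26, Mul(2, Pow(Mul(-1, d), 2))) = Add(-26, Mul(2, Pow(d, 2))))
Add(Add(Function('q')(Function('t')(9, -1)), C), Function('l')(-45)) = Add(Add(Add(-26, Mul(2, Pow(Add(2, 9), 2))), 23038), Rational(-262, 87)) = Add(Add(Add(-26, Mul(2, Pow(11, 2))), 23038), Rational(-262, 87)) = Add(Add(Add(-26, Mul(2, 121)), 23038), Rational(-262, 87)) = Add(Add(Add(-26, 242), 23038), Rational(-262, 87)) = Add(Add(216, 23038), Rational(-262, 87)) = Add(23254, Rational(-262, 87)) = Rational(2022836, 87)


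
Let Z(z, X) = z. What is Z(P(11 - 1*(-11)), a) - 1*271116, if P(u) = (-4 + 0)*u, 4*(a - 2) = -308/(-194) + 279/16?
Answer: -271204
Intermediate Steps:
a = 41943/6208 (a = 2 + (-308/(-194) + 279/16)/4 = 2 + (-308*(-1/194) + 279*(1/16))/4 = 2 + (154/97 + 279/16)/4 = 2 + (¼)*(29527/1552) = 2 + 29527/6208 = 41943/6208 ≈ 6.7563)
P(u) = -4*u
Z(P(11 - 1*(-11)), a) - 1*271116 = -4*(11 - 1*(-11)) - 1*271116 = -4*(11 + 11) - 271116 = -4*22 - 271116 = -88 - 271116 = -271204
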